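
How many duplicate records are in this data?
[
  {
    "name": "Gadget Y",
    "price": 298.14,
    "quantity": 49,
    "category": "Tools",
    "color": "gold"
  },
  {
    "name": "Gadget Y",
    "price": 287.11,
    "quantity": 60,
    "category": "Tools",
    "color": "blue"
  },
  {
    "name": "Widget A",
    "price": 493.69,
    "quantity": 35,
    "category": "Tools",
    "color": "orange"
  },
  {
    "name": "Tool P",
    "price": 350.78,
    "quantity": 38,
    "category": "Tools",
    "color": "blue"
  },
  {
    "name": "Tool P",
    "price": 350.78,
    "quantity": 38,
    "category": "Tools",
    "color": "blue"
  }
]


Checking 5 records for duplicates:

  Row 1: Gadget Y ($298.14, qty 49)
  Row 2: Gadget Y ($287.11, qty 60)
  Row 3: Widget A ($493.69, qty 35)
  Row 4: Tool P ($350.78, qty 38)
  Row 5: Tool P ($350.78, qty 38) <-- DUPLICATE

Duplicates found: 1
Unique records: 4

1 duplicates, 4 unique


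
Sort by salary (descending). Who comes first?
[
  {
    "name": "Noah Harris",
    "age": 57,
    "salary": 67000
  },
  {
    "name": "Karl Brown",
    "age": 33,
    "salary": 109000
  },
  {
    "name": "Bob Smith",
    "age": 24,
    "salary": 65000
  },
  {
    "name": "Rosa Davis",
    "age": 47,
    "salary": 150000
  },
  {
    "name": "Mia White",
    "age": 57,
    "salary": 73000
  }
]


Sort by: salary (descending)

Sorted order:
  1. Rosa Davis (salary = 150000)
  2. Karl Brown (salary = 109000)
  3. Mia White (salary = 73000)
  4. Noah Harris (salary = 67000)
  5. Bob Smith (salary = 65000)

First: Rosa Davis

Rosa Davis


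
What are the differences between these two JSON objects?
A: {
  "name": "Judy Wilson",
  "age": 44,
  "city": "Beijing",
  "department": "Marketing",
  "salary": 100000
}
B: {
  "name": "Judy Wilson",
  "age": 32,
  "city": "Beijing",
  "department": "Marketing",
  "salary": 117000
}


Comparing each field (in key order):
  name: same
  age: DIFFERENT
  city: same
  department: same
  salary: DIFFERENT
Differences:
  age: 44 -> 32
  salary: 100000 -> 117000

2 field(s) changed

2 changes: age, salary


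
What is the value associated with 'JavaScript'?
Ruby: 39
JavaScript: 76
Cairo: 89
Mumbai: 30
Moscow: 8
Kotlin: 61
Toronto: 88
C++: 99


Looking up key 'JavaScript'
Value: 76

76


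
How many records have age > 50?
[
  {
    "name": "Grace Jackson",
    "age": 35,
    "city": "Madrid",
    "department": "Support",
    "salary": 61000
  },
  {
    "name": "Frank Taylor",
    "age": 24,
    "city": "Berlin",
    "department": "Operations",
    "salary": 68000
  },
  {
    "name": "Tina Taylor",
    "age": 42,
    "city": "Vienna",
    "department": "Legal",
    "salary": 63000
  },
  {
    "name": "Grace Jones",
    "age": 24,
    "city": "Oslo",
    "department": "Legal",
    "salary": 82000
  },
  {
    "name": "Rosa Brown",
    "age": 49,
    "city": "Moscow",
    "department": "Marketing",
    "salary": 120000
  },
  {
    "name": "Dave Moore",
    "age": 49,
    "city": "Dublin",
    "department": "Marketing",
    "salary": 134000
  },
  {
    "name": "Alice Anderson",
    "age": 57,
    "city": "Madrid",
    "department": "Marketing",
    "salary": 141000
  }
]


Data: 7 records
Condition: age > 50

Checking each record:
  Grace Jackson: 35
  Frank Taylor: 24
  Tina Taylor: 42
  Grace Jones: 24
  Rosa Brown: 49
  Dave Moore: 49
  Alice Anderson: 57 MATCH

Count: 1

1


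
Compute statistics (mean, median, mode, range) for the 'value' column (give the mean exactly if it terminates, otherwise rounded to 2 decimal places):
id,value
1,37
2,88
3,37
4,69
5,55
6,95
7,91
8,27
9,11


Data: [37, 88, 37, 69, 55, 95, 91, 27, 11]
Count: 9
Sum: 510
Mean: 510/9 ≈ 56.67 (rounded to 2 decimal places)
Sorted: [11, 27, 37, 37, 55, 69, 88, 91, 95]
Median: 55.0
Mode: 37 (2 times)
Range: 95 - 11 = 84
Min: 11, Max: 95

mean≈56.67, median=55.0, mode=37, range=84


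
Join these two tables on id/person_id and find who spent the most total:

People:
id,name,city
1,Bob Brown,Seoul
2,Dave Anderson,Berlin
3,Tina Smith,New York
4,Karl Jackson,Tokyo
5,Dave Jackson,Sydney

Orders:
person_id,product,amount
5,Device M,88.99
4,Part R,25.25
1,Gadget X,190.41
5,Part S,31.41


Join on: people.id = orders.person_id

Joined rows:
  Dave Jackson (Sydney) bought Device M for $88.99
  Karl Jackson (Tokyo) bought Part R for $25.25
  Bob Brown (Seoul) bought Gadget X for $190.41
  Dave Jackson (Sydney) bought Part S for $31.41

Total per person:
  Bob Brown: $190.41
  Dave Jackson: $120.40
  Karl Jackson: $25.25

Top spender: Bob Brown ($190.41)

Bob Brown ($190.41)


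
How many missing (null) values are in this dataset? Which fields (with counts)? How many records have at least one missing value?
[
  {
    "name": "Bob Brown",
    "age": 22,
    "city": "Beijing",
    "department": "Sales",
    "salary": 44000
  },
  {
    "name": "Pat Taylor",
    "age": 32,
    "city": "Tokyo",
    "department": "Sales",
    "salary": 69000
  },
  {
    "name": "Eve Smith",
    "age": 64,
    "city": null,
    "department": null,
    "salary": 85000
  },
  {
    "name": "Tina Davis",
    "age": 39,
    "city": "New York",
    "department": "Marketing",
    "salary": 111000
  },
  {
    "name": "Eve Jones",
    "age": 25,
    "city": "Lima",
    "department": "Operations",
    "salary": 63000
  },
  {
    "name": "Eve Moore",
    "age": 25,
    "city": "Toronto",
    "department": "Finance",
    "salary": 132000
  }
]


Checking for missing (null) values in 6 records:

  Bob Brown: complete
  Pat Taylor: complete
  Eve Smith: city, department
  Tina Davis: complete
  Eve Jones: complete
  Eve Moore: complete

Per field:
  name: 0 missing
  age: 0 missing
  city: 1 missing
  department: 1 missing
  salary: 0 missing

Total missing values: 2
Records with any missing: 1

2 missing values (city: 1, department: 1); 1 incomplete records


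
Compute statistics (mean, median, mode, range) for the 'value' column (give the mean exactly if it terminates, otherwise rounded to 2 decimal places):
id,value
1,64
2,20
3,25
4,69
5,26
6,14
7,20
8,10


Data: [64, 20, 25, 69, 26, 14, 20, 10]
Count: 8
Sum: 248
Mean: 248/8 = 31
Sorted: [10, 14, 20, 20, 25, 26, 64, 69]
Median: 22.5
Mode: 20 (2 times)
Range: 69 - 10 = 59
Min: 10, Max: 69

mean=31, median=22.5, mode=20, range=59


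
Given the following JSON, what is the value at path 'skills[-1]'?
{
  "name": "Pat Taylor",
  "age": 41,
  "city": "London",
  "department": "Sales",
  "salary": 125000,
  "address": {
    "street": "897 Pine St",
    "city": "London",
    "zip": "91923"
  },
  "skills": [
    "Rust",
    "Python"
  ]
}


Query: skills[-1]
Path: skills -> last element
Value: Python

Python


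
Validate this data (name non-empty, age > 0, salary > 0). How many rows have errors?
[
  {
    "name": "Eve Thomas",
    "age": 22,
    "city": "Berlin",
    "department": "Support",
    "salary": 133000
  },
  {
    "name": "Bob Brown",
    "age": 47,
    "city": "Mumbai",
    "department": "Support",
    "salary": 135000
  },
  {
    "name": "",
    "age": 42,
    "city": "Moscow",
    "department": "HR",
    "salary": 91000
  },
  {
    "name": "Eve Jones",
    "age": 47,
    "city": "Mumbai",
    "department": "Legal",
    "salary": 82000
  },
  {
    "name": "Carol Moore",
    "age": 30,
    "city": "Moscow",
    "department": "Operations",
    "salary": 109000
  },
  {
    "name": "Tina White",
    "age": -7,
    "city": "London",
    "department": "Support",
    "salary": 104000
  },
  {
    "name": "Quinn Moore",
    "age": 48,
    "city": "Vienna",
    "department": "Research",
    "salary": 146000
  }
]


Validating 7 records:
Rules: name non-empty, age > 0, salary > 0

  Row 1 (Eve Thomas): OK
  Row 2 (Bob Brown): OK
  Row 3 (???): empty name
  Row 4 (Eve Jones): OK
  Row 5 (Carol Moore): OK
  Row 6 (Tina White): negative age: -7
  Row 7 (Quinn Moore): OK

Total errors: 2

2 errors


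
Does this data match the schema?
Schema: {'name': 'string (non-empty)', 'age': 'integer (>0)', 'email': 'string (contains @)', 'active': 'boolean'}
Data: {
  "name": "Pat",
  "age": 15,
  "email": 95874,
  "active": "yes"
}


Validating each field against schema:
  name: OK (non-empty string)
  age: OK (positive integer)
  email: FAIL (95874 is not a string)
  active: FAIL ("yes" is not a boolean)

Result: INVALID (2 errors: email, active)

INVALID (2 errors: email, active)


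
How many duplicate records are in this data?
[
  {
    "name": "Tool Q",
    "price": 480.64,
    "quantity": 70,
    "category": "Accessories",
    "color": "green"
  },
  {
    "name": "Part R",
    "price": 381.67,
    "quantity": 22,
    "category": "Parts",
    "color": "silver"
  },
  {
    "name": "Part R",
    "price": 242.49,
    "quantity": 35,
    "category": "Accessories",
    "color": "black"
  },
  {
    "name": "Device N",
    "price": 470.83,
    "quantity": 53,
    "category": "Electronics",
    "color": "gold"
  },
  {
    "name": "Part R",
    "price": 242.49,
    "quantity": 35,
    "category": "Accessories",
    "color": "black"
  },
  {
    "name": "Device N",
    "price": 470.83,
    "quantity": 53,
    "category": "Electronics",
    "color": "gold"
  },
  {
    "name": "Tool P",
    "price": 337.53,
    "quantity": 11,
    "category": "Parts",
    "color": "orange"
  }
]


Checking 7 records for duplicates:

  Row 1: Tool Q ($480.64, qty 70)
  Row 2: Part R ($381.67, qty 22)
  Row 3: Part R ($242.49, qty 35)
  Row 4: Device N ($470.83, qty 53)
  Row 5: Part R ($242.49, qty 35) <-- DUPLICATE
  Row 6: Device N ($470.83, qty 53) <-- DUPLICATE
  Row 7: Tool P ($337.53, qty 11)

Duplicates found: 2
Unique records: 5

2 duplicates, 5 unique


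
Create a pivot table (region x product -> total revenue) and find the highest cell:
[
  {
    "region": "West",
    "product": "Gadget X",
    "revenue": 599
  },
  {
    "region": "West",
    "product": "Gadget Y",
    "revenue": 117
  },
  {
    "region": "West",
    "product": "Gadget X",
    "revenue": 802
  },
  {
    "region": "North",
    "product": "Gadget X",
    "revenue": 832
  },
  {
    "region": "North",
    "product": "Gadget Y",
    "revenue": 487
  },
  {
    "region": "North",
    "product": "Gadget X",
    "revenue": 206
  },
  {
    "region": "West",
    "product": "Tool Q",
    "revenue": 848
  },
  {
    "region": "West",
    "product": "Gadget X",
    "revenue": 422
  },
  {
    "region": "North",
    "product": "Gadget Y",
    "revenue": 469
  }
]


Pivot: region (rows) x product (columns) -> total revenue

     Gadget X      Gadget Y      Tool Q      
North         1038           956             0  
West          1823           117           848  

Highest: West / Gadget X = $1823

West / Gadget X = $1823


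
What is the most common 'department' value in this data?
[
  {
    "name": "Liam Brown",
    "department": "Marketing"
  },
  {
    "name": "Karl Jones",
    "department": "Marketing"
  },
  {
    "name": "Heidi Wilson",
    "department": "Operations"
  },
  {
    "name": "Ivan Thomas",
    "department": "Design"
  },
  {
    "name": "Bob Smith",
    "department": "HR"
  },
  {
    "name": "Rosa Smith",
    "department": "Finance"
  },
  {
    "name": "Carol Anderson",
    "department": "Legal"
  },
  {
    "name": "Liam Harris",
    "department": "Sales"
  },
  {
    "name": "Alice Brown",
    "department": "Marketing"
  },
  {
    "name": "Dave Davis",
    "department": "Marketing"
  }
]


Counting 'department' values across 10 records:

  Marketing: 4 ####
  Operations: 1 #
  Design: 1 #
  HR: 1 #
  Finance: 1 #
  Legal: 1 #
  Sales: 1 #

Most common: Marketing (4 times)

Marketing (4 times)


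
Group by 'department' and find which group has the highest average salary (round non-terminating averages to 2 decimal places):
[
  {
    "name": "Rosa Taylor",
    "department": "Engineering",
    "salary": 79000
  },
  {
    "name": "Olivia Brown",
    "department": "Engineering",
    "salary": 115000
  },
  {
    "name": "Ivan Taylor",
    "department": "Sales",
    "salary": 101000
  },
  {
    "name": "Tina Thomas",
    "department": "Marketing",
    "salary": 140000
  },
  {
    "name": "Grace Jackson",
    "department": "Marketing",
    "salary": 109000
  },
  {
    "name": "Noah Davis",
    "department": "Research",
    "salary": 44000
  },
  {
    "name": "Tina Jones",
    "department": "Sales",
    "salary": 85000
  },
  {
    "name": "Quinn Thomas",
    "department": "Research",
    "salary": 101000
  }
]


Group by: department

Groups:
  Engineering: 2 people, avg salary = 194000/2 = $97000
  Marketing: 2 people, avg salary = 249000/2 = $124500
  Research: 2 people, avg salary = 145000/2 = $72500
  Sales: 2 people, avg salary = 186000/2 = $93000

Highest average salary: Marketing ($124500)

Marketing ($124500)


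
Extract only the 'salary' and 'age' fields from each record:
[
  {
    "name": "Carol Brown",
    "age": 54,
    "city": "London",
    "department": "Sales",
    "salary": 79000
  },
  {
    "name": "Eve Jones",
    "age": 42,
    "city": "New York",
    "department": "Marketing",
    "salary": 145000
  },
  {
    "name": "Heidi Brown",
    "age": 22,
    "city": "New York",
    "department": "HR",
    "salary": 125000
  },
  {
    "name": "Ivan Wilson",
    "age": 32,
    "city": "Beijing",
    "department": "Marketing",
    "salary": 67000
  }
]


Original: 4 records with fields: name, age, city, department, salary
Keep: ['salary', 'age']
Drop: ['name', 'city', 'department']
Result: 4 records, 2 fields each

[
  {
    "salary": 79000,
    "age": 54
  },
  {
    "salary": 145000,
    "age": 42
  },
  {
    "salary": 125000,
    "age": 22
  },
  {
    "salary": 67000,
    "age": 32
  }
]


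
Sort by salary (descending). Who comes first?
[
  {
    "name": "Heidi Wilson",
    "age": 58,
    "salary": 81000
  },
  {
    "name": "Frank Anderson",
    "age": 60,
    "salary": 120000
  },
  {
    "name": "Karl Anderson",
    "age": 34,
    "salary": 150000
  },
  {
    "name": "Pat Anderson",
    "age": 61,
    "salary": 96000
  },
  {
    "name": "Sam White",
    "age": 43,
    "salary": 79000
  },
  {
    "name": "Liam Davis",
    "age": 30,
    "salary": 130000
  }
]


Sort by: salary (descending)

Sorted order:
  1. Karl Anderson (salary = 150000)
  2. Liam Davis (salary = 130000)
  3. Frank Anderson (salary = 120000)
  4. Pat Anderson (salary = 96000)
  5. Heidi Wilson (salary = 81000)
  6. Sam White (salary = 79000)

First: Karl Anderson

Karl Anderson


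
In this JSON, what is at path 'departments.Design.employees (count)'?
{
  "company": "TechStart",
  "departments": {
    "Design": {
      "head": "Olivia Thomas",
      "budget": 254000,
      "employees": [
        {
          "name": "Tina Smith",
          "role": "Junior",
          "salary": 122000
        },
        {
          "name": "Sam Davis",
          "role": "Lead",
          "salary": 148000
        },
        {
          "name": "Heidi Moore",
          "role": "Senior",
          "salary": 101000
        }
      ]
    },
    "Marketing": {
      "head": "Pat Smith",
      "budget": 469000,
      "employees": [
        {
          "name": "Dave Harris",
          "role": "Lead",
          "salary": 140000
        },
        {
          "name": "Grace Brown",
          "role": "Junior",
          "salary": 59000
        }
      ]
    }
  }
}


Path: departments.Design.employees (count)

Navigate:
  -> departments
  -> Design
  -> employees (array, length 3)

3


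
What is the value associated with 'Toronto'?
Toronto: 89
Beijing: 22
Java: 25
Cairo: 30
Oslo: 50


Looking up key 'Toronto'
Value: 89

89


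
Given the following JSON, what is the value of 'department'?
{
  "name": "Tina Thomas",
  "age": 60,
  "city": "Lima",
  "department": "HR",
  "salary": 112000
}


Looking up field 'department'
Value: HR

HR


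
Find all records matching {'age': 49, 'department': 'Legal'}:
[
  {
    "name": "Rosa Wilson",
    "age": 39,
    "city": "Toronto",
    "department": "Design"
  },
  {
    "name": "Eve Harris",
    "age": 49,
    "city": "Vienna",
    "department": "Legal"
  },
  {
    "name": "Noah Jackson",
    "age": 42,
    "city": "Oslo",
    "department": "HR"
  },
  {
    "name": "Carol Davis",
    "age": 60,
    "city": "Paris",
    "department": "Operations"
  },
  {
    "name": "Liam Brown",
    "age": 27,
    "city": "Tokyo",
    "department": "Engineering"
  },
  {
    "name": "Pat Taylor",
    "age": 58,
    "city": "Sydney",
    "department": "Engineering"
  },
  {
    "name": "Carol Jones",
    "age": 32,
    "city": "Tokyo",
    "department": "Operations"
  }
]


Search criteria: {'age': 49, 'department': 'Legal'}

Checking 7 records:
  Rosa Wilson: {age: 39, department: Design}
  Eve Harris: {age: 49, department: Legal} <-- MATCH
  Noah Jackson: {age: 42, department: HR}
  Carol Davis: {age: 60, department: Operations}
  Liam Brown: {age: 27, department: Engineering}
  Pat Taylor: {age: 58, department: Engineering}
  Carol Jones: {age: 32, department: Operations}

Matches: ["Eve Harris"]

["Eve Harris"]


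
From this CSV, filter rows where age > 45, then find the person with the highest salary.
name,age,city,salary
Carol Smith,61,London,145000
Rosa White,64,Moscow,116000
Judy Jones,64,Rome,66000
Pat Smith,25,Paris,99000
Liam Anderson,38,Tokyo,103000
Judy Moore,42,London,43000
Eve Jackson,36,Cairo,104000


Filter: age > 45
Sort by: salary (descending)

Filtered records (3):
  Carol Smith, age 61, salary $145000
  Rosa White, age 64, salary $116000
  Judy Jones, age 64, salary $66000

Highest salary: Carol Smith ($145000)

Carol Smith


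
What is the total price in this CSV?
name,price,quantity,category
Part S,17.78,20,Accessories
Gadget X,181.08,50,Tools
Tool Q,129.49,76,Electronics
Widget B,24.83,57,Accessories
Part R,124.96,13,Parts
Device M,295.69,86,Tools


Computing total price:
Values: [17.78, 181.08, 129.49, 24.83, 124.96, 295.69]
Sum = 773.83

773.83


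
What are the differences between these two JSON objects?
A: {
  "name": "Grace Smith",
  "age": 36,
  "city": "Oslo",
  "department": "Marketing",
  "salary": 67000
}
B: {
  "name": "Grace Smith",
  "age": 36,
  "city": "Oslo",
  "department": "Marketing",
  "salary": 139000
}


Comparing each field (in key order):
  name: same
  age: same
  city: same
  department: same
  salary: DIFFERENT
Differences:
  salary: 67000 -> 139000

1 field(s) changed

1 change: salary


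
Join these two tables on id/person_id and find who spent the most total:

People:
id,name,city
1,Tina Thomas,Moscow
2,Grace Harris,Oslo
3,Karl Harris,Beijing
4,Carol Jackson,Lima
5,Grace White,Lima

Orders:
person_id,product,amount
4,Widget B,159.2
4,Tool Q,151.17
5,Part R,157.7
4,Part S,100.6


Join on: people.id = orders.person_id

Joined rows:
  Carol Jackson (Lima) bought Widget B for $159.2
  Carol Jackson (Lima) bought Tool Q for $151.17
  Grace White (Lima) bought Part R for $157.7
  Carol Jackson (Lima) bought Part S for $100.6

Total per person:
  Carol Jackson: $410.97
  Grace White: $157.70

Top spender: Carol Jackson ($410.97)

Carol Jackson ($410.97)


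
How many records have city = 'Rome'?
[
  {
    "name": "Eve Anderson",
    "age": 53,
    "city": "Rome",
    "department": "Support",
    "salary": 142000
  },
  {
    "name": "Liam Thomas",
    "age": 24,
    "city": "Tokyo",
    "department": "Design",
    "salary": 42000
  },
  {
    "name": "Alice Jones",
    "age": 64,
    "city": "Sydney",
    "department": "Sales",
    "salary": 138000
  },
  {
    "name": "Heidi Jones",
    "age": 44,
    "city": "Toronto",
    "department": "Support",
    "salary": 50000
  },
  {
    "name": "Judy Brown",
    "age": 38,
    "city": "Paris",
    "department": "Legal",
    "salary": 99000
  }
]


Data: 5 records
Condition: city = 'Rome'

Checking each record:
  Eve Anderson: Rome MATCH
  Liam Thomas: Tokyo
  Alice Jones: Sydney
  Heidi Jones: Toronto
  Judy Brown: Paris

Count: 1

1


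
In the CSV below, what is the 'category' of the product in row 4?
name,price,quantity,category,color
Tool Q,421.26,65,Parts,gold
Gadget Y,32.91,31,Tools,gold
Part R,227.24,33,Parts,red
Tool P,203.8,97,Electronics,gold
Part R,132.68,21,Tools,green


Query: Row 4 ('Tool P'), column 'category'
Value: Electronics

Electronics


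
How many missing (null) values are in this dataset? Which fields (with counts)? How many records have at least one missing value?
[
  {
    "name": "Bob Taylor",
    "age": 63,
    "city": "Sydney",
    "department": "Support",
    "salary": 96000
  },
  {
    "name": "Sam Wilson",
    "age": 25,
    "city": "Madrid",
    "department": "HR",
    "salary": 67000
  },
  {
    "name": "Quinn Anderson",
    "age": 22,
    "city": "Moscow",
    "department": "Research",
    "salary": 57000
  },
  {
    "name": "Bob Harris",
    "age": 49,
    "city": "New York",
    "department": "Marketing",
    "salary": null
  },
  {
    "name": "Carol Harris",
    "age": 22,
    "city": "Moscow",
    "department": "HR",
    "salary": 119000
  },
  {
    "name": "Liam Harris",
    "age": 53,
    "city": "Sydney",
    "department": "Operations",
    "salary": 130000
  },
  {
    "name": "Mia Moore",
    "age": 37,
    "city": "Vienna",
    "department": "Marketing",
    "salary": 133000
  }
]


Checking for missing (null) values in 7 records:

  Bob Taylor: complete
  Sam Wilson: complete
  Quinn Anderson: complete
  Bob Harris: salary
  Carol Harris: complete
  Liam Harris: complete
  Mia Moore: complete

Per field:
  name: 0 missing
  age: 0 missing
  city: 0 missing
  department: 0 missing
  salary: 1 missing

Total missing values: 1
Records with any missing: 1

1 missing values (salary: 1); 1 incomplete records


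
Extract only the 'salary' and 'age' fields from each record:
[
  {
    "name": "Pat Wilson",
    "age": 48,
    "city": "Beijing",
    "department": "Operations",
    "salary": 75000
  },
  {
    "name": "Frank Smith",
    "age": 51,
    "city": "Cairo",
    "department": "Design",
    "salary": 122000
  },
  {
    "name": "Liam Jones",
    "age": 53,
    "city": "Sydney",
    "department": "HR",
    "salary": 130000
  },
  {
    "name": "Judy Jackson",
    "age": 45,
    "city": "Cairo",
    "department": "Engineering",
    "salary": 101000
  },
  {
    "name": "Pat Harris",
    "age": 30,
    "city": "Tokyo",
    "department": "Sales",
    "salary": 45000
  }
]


Original: 5 records with fields: name, age, city, department, salary
Keep: ['salary', 'age']
Drop: ['name', 'city', 'department']
Result: 5 records, 2 fields each

[
  {
    "salary": 75000,
    "age": 48
  },
  {
    "salary": 122000,
    "age": 51
  },
  {
    "salary": 130000,
    "age": 53
  },
  {
    "salary": 101000,
    "age": 45
  },
  {
    "salary": 45000,
    "age": 30
  }
]


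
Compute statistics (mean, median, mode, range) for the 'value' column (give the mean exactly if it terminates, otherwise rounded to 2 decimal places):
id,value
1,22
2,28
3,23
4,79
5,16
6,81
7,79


Data: [22, 28, 23, 79, 16, 81, 79]
Count: 7
Sum: 328
Mean: 328/7 ≈ 46.86 (rounded to 2 decimal places)
Sorted: [16, 22, 23, 28, 79, 79, 81]
Median: 28.0
Mode: 79 (2 times)
Range: 81 - 16 = 65
Min: 16, Max: 81

mean≈46.86, median=28.0, mode=79, range=65


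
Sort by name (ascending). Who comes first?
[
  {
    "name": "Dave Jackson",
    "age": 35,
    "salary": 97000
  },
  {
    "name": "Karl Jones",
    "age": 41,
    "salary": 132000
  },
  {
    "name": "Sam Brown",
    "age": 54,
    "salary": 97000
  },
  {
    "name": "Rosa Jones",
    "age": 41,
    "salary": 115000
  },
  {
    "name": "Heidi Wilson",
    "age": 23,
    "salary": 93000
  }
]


Sort by: name (ascending)

Sorted order:
  1. Dave Jackson (name = Dave Jackson)
  2. Heidi Wilson (name = Heidi Wilson)
  3. Karl Jones (name = Karl Jones)
  4. Rosa Jones (name = Rosa Jones)
  5. Sam Brown (name = Sam Brown)

First: Dave Jackson

Dave Jackson


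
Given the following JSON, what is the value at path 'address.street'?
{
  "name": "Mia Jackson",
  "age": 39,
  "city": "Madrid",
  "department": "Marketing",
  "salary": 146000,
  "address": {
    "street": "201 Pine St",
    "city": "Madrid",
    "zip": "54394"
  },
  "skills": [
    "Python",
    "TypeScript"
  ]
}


Query: address.street
Path: address -> street
Value: 201 Pine St

201 Pine St


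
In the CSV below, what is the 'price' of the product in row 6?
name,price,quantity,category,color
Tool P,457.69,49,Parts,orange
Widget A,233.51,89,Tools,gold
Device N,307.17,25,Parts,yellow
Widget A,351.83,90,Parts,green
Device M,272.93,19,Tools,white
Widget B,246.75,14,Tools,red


Query: Row 6 ('Widget B'), column 'price'
Value: 246.75

246.75


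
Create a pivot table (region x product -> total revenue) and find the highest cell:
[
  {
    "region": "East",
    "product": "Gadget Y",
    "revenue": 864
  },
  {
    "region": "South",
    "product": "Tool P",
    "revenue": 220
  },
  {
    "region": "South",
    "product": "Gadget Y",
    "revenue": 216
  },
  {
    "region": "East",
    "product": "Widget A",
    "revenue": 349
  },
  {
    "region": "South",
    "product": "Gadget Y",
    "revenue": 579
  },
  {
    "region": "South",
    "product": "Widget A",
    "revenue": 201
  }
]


Pivot: region (rows) x product (columns) -> total revenue

     Gadget Y      Tool P        Widget A    
East           864             0           349  
South          795           220           201  

Highest: East / Gadget Y = $864

East / Gadget Y = $864


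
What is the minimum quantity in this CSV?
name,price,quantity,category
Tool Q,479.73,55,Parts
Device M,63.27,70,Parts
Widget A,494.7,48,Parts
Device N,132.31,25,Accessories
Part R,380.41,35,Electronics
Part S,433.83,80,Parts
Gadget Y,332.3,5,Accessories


Computing minimum quantity:
Values: [55, 70, 48, 25, 35, 80, 5]
Min = 5

5


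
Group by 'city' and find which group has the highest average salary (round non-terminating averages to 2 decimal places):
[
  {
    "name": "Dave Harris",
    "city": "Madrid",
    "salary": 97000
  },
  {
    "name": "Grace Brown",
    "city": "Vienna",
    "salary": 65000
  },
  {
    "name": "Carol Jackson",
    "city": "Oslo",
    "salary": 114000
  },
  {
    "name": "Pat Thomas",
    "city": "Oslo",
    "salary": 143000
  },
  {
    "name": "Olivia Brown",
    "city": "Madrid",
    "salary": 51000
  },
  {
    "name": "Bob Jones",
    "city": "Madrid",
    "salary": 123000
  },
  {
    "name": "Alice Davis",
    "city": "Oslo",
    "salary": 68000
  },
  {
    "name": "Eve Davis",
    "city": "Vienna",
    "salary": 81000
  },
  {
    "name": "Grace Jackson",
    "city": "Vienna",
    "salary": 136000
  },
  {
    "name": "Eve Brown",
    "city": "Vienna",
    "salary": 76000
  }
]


Group by: city

Groups:
  Madrid: 3 people, avg salary = 271000/3 ≈ $90333.33
  Oslo: 3 people, avg salary = 325000/3 ≈ $108333.33
  Vienna: 4 people, avg salary = 358000/4 = $89500

Highest average salary: Oslo (≈$108333.33)

Oslo (≈$108333.33)


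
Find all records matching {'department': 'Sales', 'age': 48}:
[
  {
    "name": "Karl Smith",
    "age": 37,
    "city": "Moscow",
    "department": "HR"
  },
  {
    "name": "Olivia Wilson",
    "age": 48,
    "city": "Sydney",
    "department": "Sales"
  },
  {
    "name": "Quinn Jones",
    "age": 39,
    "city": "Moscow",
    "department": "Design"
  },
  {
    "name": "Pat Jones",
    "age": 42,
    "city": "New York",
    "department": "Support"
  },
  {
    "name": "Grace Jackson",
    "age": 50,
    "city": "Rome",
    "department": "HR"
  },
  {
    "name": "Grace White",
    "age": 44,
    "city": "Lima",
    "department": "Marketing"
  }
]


Search criteria: {'department': 'Sales', 'age': 48}

Checking 6 records:
  Karl Smith: {department: HR, age: 37}
  Olivia Wilson: {department: Sales, age: 48} <-- MATCH
  Quinn Jones: {department: Design, age: 39}
  Pat Jones: {department: Support, age: 42}
  Grace Jackson: {department: HR, age: 50}
  Grace White: {department: Marketing, age: 44}

Matches: ["Olivia Wilson"]

["Olivia Wilson"]


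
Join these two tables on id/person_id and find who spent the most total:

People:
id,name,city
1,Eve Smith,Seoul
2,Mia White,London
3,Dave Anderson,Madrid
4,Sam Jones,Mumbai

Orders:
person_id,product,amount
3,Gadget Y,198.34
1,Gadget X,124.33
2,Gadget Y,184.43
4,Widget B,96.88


Join on: people.id = orders.person_id

Joined rows:
  Dave Anderson (Madrid) bought Gadget Y for $198.34
  Eve Smith (Seoul) bought Gadget X for $124.33
  Mia White (London) bought Gadget Y for $184.43
  Sam Jones (Mumbai) bought Widget B for $96.88

Total per person:
  Dave Anderson: $198.34
  Mia White: $184.43
  Eve Smith: $124.33
  Sam Jones: $96.88

Top spender: Dave Anderson ($198.34)

Dave Anderson ($198.34)


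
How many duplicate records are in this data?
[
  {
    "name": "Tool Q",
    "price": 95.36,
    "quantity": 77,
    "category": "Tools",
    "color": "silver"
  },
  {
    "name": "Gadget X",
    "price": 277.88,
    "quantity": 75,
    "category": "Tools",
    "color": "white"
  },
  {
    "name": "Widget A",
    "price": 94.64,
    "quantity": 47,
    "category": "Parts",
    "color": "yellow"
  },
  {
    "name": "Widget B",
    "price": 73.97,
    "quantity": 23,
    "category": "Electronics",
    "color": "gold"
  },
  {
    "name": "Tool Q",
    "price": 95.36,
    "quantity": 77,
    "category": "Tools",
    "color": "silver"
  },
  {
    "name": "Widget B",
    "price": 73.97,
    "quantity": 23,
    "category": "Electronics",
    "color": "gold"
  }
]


Checking 6 records for duplicates:

  Row 1: Tool Q ($95.36, qty 77)
  Row 2: Gadget X ($277.88, qty 75)
  Row 3: Widget A ($94.64, qty 47)
  Row 4: Widget B ($73.97, qty 23)
  Row 5: Tool Q ($95.36, qty 77) <-- DUPLICATE
  Row 6: Widget B ($73.97, qty 23) <-- DUPLICATE

Duplicates found: 2
Unique records: 4

2 duplicates, 4 unique


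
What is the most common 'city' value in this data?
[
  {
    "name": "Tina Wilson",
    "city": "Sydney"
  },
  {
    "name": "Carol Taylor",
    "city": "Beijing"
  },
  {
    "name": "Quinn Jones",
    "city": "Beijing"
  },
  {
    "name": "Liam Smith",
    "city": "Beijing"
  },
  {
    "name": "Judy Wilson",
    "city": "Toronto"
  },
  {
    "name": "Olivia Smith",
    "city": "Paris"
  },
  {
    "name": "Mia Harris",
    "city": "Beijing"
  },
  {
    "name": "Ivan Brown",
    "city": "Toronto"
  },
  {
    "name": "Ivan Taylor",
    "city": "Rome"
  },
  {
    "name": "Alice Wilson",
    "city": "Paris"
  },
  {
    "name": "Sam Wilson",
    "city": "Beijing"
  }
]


Counting 'city' values across 11 records:

  Beijing: 5 #####
  Toronto: 2 ##
  Paris: 2 ##
  Sydney: 1 #
  Rome: 1 #

Most common: Beijing (5 times)

Beijing (5 times)


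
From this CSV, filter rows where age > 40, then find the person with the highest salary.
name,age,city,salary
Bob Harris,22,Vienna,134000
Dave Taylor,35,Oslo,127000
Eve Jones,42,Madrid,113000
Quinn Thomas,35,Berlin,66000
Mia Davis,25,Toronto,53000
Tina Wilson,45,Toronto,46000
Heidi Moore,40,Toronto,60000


Filter: age > 40
Sort by: salary (descending)

Filtered records (2):
  Eve Jones, age 42, salary $113000
  Tina Wilson, age 45, salary $46000

Highest salary: Eve Jones ($113000)

Eve Jones


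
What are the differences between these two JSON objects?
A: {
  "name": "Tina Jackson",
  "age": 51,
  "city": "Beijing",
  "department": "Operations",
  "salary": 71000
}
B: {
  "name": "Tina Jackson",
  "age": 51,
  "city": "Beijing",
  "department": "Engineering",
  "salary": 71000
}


Comparing each field (in key order):
  name: same
  age: same
  city: same
  department: DIFFERENT
  salary: same
Differences:
  department: Operations -> Engineering

1 field(s) changed

1 change: department


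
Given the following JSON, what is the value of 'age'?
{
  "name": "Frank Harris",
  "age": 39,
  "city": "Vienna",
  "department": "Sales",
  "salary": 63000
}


Looking up field 'age'
Value: 39

39


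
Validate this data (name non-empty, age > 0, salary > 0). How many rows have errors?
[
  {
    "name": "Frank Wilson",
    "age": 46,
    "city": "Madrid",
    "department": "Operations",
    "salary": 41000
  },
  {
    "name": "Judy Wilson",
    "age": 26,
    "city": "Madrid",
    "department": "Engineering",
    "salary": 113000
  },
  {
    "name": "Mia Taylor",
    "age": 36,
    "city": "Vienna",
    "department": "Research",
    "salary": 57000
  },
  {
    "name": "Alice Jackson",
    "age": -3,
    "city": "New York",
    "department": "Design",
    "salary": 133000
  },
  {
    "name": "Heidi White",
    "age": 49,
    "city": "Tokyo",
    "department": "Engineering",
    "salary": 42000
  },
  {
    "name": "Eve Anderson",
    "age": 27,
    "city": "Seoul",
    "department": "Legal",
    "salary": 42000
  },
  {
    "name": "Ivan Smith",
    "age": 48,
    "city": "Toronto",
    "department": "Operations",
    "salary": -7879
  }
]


Validating 7 records:
Rules: name non-empty, age > 0, salary > 0

  Row 1 (Frank Wilson): OK
  Row 2 (Judy Wilson): OK
  Row 3 (Mia Taylor): OK
  Row 4 (Alice Jackson): negative age: -3
  Row 5 (Heidi White): OK
  Row 6 (Eve Anderson): OK
  Row 7 (Ivan Smith): negative salary: -7879

Total errors: 2

2 errors


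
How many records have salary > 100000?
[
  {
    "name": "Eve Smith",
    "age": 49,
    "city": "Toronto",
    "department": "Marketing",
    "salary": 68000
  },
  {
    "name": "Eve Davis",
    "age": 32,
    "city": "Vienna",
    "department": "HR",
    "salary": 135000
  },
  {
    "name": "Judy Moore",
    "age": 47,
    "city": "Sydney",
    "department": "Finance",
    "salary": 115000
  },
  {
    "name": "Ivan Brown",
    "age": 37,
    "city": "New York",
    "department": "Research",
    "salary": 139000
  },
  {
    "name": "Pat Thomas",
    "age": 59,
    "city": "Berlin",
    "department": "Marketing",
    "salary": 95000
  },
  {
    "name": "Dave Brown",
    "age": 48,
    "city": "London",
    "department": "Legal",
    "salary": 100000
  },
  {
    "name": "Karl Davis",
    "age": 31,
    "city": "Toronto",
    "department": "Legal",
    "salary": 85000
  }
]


Data: 7 records
Condition: salary > 100000

Checking each record:
  Eve Smith: 68000
  Eve Davis: 135000 MATCH
  Judy Moore: 115000 MATCH
  Ivan Brown: 139000 MATCH
  Pat Thomas: 95000
  Dave Brown: 100000
  Karl Davis: 85000

Count: 3

3


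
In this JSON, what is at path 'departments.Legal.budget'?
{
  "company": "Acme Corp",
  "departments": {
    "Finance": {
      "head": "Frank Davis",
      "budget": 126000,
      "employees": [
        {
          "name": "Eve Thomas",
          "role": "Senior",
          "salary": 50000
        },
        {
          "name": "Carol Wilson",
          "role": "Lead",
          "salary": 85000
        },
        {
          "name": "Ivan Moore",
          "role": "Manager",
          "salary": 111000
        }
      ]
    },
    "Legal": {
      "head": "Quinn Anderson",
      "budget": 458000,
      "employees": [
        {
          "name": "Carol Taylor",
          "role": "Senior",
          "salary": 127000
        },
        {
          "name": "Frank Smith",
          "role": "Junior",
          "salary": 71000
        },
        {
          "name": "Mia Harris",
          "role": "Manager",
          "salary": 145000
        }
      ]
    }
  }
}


Path: departments.Legal.budget

Navigate:
  -> departments
  -> Legal
  -> budget = 458000

458000


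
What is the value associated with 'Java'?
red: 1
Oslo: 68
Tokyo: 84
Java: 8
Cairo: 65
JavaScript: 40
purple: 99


Looking up key 'Java'
Value: 8

8


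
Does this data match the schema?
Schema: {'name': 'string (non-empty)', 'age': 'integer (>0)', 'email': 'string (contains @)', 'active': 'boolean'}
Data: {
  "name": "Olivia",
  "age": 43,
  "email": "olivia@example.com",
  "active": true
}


Validating each field against schema:
  name: OK (non-empty string)
  age: OK (positive integer)
  email: OK (string with @)
  active: OK (boolean)

Result: VALID

VALID


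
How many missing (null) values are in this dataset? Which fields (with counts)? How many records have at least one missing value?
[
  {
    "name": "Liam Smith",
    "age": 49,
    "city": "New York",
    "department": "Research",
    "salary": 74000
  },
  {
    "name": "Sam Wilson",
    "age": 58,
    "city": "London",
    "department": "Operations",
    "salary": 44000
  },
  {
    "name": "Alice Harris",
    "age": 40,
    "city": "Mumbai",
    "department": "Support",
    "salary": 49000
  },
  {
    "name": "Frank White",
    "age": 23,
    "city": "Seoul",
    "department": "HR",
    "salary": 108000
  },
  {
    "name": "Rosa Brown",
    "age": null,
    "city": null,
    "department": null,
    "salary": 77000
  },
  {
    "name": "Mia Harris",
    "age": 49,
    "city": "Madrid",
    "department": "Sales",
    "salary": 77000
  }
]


Checking for missing (null) values in 6 records:

  Liam Smith: complete
  Sam Wilson: complete
  Alice Harris: complete
  Frank White: complete
  Rosa Brown: age, city, department
  Mia Harris: complete

Per field:
  name: 0 missing
  age: 1 missing
  city: 1 missing
  department: 1 missing
  salary: 0 missing

Total missing values: 3
Records with any missing: 1

3 missing values (age: 1, city: 1, department: 1); 1 incomplete records


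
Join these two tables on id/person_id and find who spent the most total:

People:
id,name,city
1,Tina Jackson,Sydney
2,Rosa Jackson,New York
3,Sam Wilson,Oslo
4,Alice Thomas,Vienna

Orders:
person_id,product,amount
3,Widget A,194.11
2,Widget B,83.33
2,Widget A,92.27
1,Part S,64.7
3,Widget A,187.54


Join on: people.id = orders.person_id

Joined rows:
  Sam Wilson (Oslo) bought Widget A for $194.11
  Rosa Jackson (New York) bought Widget B for $83.33
  Rosa Jackson (New York) bought Widget A for $92.27
  Tina Jackson (Sydney) bought Part S for $64.7
  Sam Wilson (Oslo) bought Widget A for $187.54

Total per person:
  Sam Wilson: $381.65
  Rosa Jackson: $175.60
  Tina Jackson: $64.70

Top spender: Sam Wilson ($381.65)

Sam Wilson ($381.65)


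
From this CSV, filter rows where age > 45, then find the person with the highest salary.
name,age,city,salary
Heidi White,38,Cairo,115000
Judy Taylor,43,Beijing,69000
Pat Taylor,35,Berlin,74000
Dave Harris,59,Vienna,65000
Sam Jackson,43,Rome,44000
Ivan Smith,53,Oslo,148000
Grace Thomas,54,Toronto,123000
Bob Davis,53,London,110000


Filter: age > 45
Sort by: salary (descending)

Filtered records (4):
  Ivan Smith, age 53, salary $148000
  Grace Thomas, age 54, salary $123000
  Bob Davis, age 53, salary $110000
  Dave Harris, age 59, salary $65000

Highest salary: Ivan Smith ($148000)

Ivan Smith


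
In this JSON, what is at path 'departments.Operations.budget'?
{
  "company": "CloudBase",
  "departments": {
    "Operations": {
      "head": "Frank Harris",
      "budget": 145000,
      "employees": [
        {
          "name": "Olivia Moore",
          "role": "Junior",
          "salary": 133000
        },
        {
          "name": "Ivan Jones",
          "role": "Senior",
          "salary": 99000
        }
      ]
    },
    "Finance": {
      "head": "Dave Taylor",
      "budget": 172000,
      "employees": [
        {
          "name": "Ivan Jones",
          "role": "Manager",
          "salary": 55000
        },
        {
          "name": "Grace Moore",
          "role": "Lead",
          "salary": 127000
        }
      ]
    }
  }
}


Path: departments.Operations.budget

Navigate:
  -> departments
  -> Operations
  -> budget = 145000

145000


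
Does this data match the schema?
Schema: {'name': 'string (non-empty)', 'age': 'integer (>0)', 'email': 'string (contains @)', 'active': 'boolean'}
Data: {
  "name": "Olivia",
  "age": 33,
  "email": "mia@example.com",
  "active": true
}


Validating each field against schema:
  name: OK (non-empty string)
  age: OK (positive integer)
  email: OK (string with @)
  active: OK (boolean)

Result: VALID

VALID


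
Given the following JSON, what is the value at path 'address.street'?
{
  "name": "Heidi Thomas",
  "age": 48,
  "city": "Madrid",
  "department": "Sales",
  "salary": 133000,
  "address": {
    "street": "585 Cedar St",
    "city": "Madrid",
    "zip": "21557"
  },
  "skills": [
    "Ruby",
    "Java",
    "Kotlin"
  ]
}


Query: address.street
Path: address -> street
Value: 585 Cedar St

585 Cedar St
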